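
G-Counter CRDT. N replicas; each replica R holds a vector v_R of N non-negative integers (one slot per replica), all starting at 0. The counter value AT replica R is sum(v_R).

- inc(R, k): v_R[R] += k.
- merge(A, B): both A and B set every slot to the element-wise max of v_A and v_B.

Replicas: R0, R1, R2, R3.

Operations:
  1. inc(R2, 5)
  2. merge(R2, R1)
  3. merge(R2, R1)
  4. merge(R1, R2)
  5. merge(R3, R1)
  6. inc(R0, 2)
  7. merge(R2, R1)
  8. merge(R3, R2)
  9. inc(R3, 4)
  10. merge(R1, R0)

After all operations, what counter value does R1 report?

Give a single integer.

Op 1: inc R2 by 5 -> R2=(0,0,5,0) value=5
Op 2: merge R2<->R1 -> R2=(0,0,5,0) R1=(0,0,5,0)
Op 3: merge R2<->R1 -> R2=(0,0,5,0) R1=(0,0,5,0)
Op 4: merge R1<->R2 -> R1=(0,0,5,0) R2=(0,0,5,0)
Op 5: merge R3<->R1 -> R3=(0,0,5,0) R1=(0,0,5,0)
Op 6: inc R0 by 2 -> R0=(2,0,0,0) value=2
Op 7: merge R2<->R1 -> R2=(0,0,5,0) R1=(0,0,5,0)
Op 8: merge R3<->R2 -> R3=(0,0,5,0) R2=(0,0,5,0)
Op 9: inc R3 by 4 -> R3=(0,0,5,4) value=9
Op 10: merge R1<->R0 -> R1=(2,0,5,0) R0=(2,0,5,0)

Answer: 7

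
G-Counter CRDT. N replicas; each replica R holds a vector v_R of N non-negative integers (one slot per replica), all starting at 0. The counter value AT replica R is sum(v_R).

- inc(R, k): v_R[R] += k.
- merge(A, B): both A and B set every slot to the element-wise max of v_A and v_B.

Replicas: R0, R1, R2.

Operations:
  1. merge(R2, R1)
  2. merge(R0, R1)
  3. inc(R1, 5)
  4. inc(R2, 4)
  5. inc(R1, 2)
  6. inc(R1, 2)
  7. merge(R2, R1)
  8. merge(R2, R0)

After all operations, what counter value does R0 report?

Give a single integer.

Answer: 13

Derivation:
Op 1: merge R2<->R1 -> R2=(0,0,0) R1=(0,0,0)
Op 2: merge R0<->R1 -> R0=(0,0,0) R1=(0,0,0)
Op 3: inc R1 by 5 -> R1=(0,5,0) value=5
Op 4: inc R2 by 4 -> R2=(0,0,4) value=4
Op 5: inc R1 by 2 -> R1=(0,7,0) value=7
Op 6: inc R1 by 2 -> R1=(0,9,0) value=9
Op 7: merge R2<->R1 -> R2=(0,9,4) R1=(0,9,4)
Op 8: merge R2<->R0 -> R2=(0,9,4) R0=(0,9,4)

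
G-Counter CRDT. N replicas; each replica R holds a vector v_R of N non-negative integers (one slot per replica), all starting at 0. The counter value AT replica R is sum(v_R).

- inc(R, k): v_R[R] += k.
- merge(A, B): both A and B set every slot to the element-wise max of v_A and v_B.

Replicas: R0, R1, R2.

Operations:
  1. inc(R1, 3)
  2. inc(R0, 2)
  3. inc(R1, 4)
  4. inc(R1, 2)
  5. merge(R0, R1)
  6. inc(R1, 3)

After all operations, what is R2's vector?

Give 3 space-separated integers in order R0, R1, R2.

Op 1: inc R1 by 3 -> R1=(0,3,0) value=3
Op 2: inc R0 by 2 -> R0=(2,0,0) value=2
Op 3: inc R1 by 4 -> R1=(0,7,0) value=7
Op 4: inc R1 by 2 -> R1=(0,9,0) value=9
Op 5: merge R0<->R1 -> R0=(2,9,0) R1=(2,9,0)
Op 6: inc R1 by 3 -> R1=(2,12,0) value=14

Answer: 0 0 0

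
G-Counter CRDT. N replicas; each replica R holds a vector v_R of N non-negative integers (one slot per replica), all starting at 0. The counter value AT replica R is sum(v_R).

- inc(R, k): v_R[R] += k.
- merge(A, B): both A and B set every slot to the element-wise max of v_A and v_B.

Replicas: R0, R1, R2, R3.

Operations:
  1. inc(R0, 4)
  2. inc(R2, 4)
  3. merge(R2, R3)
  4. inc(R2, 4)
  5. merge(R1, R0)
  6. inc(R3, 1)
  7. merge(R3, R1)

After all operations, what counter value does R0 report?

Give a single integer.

Op 1: inc R0 by 4 -> R0=(4,0,0,0) value=4
Op 2: inc R2 by 4 -> R2=(0,0,4,0) value=4
Op 3: merge R2<->R3 -> R2=(0,0,4,0) R3=(0,0,4,0)
Op 4: inc R2 by 4 -> R2=(0,0,8,0) value=8
Op 5: merge R1<->R0 -> R1=(4,0,0,0) R0=(4,0,0,0)
Op 6: inc R3 by 1 -> R3=(0,0,4,1) value=5
Op 7: merge R3<->R1 -> R3=(4,0,4,1) R1=(4,0,4,1)

Answer: 4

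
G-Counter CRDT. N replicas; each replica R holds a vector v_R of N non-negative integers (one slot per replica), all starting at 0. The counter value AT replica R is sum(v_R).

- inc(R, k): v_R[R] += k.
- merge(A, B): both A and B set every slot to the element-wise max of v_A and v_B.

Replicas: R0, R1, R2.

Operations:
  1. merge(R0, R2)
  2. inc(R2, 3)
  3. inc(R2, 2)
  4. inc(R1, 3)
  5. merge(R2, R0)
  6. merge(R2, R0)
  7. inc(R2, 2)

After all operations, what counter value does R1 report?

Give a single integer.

Answer: 3

Derivation:
Op 1: merge R0<->R2 -> R0=(0,0,0) R2=(0,0,0)
Op 2: inc R2 by 3 -> R2=(0,0,3) value=3
Op 3: inc R2 by 2 -> R2=(0,0,5) value=5
Op 4: inc R1 by 3 -> R1=(0,3,0) value=3
Op 5: merge R2<->R0 -> R2=(0,0,5) R0=(0,0,5)
Op 6: merge R2<->R0 -> R2=(0,0,5) R0=(0,0,5)
Op 7: inc R2 by 2 -> R2=(0,0,7) value=7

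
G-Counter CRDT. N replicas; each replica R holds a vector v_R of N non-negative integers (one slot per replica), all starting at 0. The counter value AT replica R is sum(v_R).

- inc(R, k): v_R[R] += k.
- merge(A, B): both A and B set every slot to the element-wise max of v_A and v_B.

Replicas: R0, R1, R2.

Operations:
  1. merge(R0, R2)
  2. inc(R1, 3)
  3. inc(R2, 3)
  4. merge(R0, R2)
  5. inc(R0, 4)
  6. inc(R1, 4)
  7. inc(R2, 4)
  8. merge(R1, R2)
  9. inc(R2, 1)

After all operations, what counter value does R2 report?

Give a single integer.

Op 1: merge R0<->R2 -> R0=(0,0,0) R2=(0,0,0)
Op 2: inc R1 by 3 -> R1=(0,3,0) value=3
Op 3: inc R2 by 3 -> R2=(0,0,3) value=3
Op 4: merge R0<->R2 -> R0=(0,0,3) R2=(0,0,3)
Op 5: inc R0 by 4 -> R0=(4,0,3) value=7
Op 6: inc R1 by 4 -> R1=(0,7,0) value=7
Op 7: inc R2 by 4 -> R2=(0,0,7) value=7
Op 8: merge R1<->R2 -> R1=(0,7,7) R2=(0,7,7)
Op 9: inc R2 by 1 -> R2=(0,7,8) value=15

Answer: 15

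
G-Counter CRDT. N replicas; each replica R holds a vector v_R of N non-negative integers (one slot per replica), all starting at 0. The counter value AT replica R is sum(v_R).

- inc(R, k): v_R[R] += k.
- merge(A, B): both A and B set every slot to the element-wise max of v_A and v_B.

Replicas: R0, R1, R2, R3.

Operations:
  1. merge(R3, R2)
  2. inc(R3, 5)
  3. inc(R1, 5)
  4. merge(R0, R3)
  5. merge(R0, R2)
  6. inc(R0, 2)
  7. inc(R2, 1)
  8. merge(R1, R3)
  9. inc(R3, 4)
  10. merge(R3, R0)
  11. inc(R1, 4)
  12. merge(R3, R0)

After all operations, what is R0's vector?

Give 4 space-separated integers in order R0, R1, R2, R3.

Answer: 2 5 0 9

Derivation:
Op 1: merge R3<->R2 -> R3=(0,0,0,0) R2=(0,0,0,0)
Op 2: inc R3 by 5 -> R3=(0,0,0,5) value=5
Op 3: inc R1 by 5 -> R1=(0,5,0,0) value=5
Op 4: merge R0<->R3 -> R0=(0,0,0,5) R3=(0,0,0,5)
Op 5: merge R0<->R2 -> R0=(0,0,0,5) R2=(0,0,0,5)
Op 6: inc R0 by 2 -> R0=(2,0,0,5) value=7
Op 7: inc R2 by 1 -> R2=(0,0,1,5) value=6
Op 8: merge R1<->R3 -> R1=(0,5,0,5) R3=(0,5,0,5)
Op 9: inc R3 by 4 -> R3=(0,5,0,9) value=14
Op 10: merge R3<->R0 -> R3=(2,5,0,9) R0=(2,5,0,9)
Op 11: inc R1 by 4 -> R1=(0,9,0,5) value=14
Op 12: merge R3<->R0 -> R3=(2,5,0,9) R0=(2,5,0,9)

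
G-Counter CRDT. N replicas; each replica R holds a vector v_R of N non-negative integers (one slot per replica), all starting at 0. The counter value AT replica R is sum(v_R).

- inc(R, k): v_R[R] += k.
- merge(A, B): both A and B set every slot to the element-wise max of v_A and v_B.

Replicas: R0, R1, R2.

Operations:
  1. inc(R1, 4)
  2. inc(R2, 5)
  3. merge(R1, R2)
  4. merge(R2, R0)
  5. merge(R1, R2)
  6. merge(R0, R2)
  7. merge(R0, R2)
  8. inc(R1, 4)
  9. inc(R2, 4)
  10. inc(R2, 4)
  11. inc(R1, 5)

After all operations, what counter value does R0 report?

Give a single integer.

Op 1: inc R1 by 4 -> R1=(0,4,0) value=4
Op 2: inc R2 by 5 -> R2=(0,0,5) value=5
Op 3: merge R1<->R2 -> R1=(0,4,5) R2=(0,4,5)
Op 4: merge R2<->R0 -> R2=(0,4,5) R0=(0,4,5)
Op 5: merge R1<->R2 -> R1=(0,4,5) R2=(0,4,5)
Op 6: merge R0<->R2 -> R0=(0,4,5) R2=(0,4,5)
Op 7: merge R0<->R2 -> R0=(0,4,5) R2=(0,4,5)
Op 8: inc R1 by 4 -> R1=(0,8,5) value=13
Op 9: inc R2 by 4 -> R2=(0,4,9) value=13
Op 10: inc R2 by 4 -> R2=(0,4,13) value=17
Op 11: inc R1 by 5 -> R1=(0,13,5) value=18

Answer: 9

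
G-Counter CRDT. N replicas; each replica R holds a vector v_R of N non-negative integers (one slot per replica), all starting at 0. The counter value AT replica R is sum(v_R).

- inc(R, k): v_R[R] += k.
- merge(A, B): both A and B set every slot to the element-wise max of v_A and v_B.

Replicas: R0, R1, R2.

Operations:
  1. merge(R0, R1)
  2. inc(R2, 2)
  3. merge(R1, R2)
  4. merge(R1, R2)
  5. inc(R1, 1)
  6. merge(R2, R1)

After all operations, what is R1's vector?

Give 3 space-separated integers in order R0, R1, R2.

Answer: 0 1 2

Derivation:
Op 1: merge R0<->R1 -> R0=(0,0,0) R1=(0,0,0)
Op 2: inc R2 by 2 -> R2=(0,0,2) value=2
Op 3: merge R1<->R2 -> R1=(0,0,2) R2=(0,0,2)
Op 4: merge R1<->R2 -> R1=(0,0,2) R2=(0,0,2)
Op 5: inc R1 by 1 -> R1=(0,1,2) value=3
Op 6: merge R2<->R1 -> R2=(0,1,2) R1=(0,1,2)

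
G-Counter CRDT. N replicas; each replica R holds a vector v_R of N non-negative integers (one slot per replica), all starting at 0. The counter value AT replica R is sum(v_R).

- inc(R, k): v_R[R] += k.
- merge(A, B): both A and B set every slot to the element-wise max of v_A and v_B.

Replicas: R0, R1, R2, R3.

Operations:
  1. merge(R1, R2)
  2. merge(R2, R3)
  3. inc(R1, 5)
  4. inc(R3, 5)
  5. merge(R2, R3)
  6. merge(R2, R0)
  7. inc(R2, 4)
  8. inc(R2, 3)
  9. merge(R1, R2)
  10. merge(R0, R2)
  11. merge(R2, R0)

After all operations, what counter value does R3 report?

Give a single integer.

Op 1: merge R1<->R2 -> R1=(0,0,0,0) R2=(0,0,0,0)
Op 2: merge R2<->R3 -> R2=(0,0,0,0) R3=(0,0,0,0)
Op 3: inc R1 by 5 -> R1=(0,5,0,0) value=5
Op 4: inc R3 by 5 -> R3=(0,0,0,5) value=5
Op 5: merge R2<->R3 -> R2=(0,0,0,5) R3=(0,0,0,5)
Op 6: merge R2<->R0 -> R2=(0,0,0,5) R0=(0,0,0,5)
Op 7: inc R2 by 4 -> R2=(0,0,4,5) value=9
Op 8: inc R2 by 3 -> R2=(0,0,7,5) value=12
Op 9: merge R1<->R2 -> R1=(0,5,7,5) R2=(0,5,7,5)
Op 10: merge R0<->R2 -> R0=(0,5,7,5) R2=(0,5,7,5)
Op 11: merge R2<->R0 -> R2=(0,5,7,5) R0=(0,5,7,5)

Answer: 5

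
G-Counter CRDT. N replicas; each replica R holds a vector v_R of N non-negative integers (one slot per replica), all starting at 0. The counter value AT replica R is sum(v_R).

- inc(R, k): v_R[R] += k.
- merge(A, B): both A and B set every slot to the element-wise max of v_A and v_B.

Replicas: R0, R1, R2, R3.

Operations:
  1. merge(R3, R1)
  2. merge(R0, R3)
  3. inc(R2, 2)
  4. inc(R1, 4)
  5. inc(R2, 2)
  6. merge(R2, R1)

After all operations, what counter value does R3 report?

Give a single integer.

Op 1: merge R3<->R1 -> R3=(0,0,0,0) R1=(0,0,0,0)
Op 2: merge R0<->R3 -> R0=(0,0,0,0) R3=(0,0,0,0)
Op 3: inc R2 by 2 -> R2=(0,0,2,0) value=2
Op 4: inc R1 by 4 -> R1=(0,4,0,0) value=4
Op 5: inc R2 by 2 -> R2=(0,0,4,0) value=4
Op 6: merge R2<->R1 -> R2=(0,4,4,0) R1=(0,4,4,0)

Answer: 0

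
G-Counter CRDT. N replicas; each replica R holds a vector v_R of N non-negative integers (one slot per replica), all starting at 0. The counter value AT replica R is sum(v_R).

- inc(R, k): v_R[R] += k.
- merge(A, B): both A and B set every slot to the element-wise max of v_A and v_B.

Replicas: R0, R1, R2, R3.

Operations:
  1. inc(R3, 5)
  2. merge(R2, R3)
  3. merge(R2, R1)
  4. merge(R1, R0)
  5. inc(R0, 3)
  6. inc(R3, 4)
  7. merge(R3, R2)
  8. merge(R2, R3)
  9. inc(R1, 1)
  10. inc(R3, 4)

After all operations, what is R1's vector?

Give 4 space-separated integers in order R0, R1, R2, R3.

Op 1: inc R3 by 5 -> R3=(0,0,0,5) value=5
Op 2: merge R2<->R3 -> R2=(0,0,0,5) R3=(0,0,0,5)
Op 3: merge R2<->R1 -> R2=(0,0,0,5) R1=(0,0,0,5)
Op 4: merge R1<->R0 -> R1=(0,0,0,5) R0=(0,0,0,5)
Op 5: inc R0 by 3 -> R0=(3,0,0,5) value=8
Op 6: inc R3 by 4 -> R3=(0,0,0,9) value=9
Op 7: merge R3<->R2 -> R3=(0,0,0,9) R2=(0,0,0,9)
Op 8: merge R2<->R3 -> R2=(0,0,0,9) R3=(0,0,0,9)
Op 9: inc R1 by 1 -> R1=(0,1,0,5) value=6
Op 10: inc R3 by 4 -> R3=(0,0,0,13) value=13

Answer: 0 1 0 5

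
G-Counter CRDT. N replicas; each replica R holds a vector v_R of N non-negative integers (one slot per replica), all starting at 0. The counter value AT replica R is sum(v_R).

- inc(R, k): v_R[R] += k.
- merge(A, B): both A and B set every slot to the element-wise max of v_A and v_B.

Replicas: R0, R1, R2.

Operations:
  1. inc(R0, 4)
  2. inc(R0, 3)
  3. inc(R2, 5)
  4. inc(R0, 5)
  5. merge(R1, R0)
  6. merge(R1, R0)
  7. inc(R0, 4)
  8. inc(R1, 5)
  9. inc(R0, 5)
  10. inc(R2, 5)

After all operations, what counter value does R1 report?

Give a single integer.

Op 1: inc R0 by 4 -> R0=(4,0,0) value=4
Op 2: inc R0 by 3 -> R0=(7,0,0) value=7
Op 3: inc R2 by 5 -> R2=(0,0,5) value=5
Op 4: inc R0 by 5 -> R0=(12,0,0) value=12
Op 5: merge R1<->R0 -> R1=(12,0,0) R0=(12,0,0)
Op 6: merge R1<->R0 -> R1=(12,0,0) R0=(12,0,0)
Op 7: inc R0 by 4 -> R0=(16,0,0) value=16
Op 8: inc R1 by 5 -> R1=(12,5,0) value=17
Op 9: inc R0 by 5 -> R0=(21,0,0) value=21
Op 10: inc R2 by 5 -> R2=(0,0,10) value=10

Answer: 17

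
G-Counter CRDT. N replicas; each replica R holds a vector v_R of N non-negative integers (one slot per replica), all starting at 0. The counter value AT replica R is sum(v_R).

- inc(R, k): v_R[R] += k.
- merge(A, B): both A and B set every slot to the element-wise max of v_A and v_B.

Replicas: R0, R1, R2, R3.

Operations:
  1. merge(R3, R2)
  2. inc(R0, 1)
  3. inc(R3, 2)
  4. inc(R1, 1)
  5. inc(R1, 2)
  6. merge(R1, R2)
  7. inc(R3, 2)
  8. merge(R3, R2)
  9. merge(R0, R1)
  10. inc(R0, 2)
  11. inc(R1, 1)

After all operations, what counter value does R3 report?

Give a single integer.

Op 1: merge R3<->R2 -> R3=(0,0,0,0) R2=(0,0,0,0)
Op 2: inc R0 by 1 -> R0=(1,0,0,0) value=1
Op 3: inc R3 by 2 -> R3=(0,0,0,2) value=2
Op 4: inc R1 by 1 -> R1=(0,1,0,0) value=1
Op 5: inc R1 by 2 -> R1=(0,3,0,0) value=3
Op 6: merge R1<->R2 -> R1=(0,3,0,0) R2=(0,3,0,0)
Op 7: inc R3 by 2 -> R3=(0,0,0,4) value=4
Op 8: merge R3<->R2 -> R3=(0,3,0,4) R2=(0,3,0,4)
Op 9: merge R0<->R1 -> R0=(1,3,0,0) R1=(1,3,0,0)
Op 10: inc R0 by 2 -> R0=(3,3,0,0) value=6
Op 11: inc R1 by 1 -> R1=(1,4,0,0) value=5

Answer: 7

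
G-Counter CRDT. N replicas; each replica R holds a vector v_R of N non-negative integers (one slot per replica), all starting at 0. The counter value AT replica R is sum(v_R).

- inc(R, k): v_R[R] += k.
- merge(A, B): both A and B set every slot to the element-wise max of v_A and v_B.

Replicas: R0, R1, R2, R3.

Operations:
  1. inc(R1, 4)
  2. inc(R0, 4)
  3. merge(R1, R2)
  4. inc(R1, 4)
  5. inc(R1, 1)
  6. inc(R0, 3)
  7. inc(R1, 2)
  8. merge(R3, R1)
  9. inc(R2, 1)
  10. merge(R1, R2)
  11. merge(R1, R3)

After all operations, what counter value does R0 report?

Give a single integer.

Op 1: inc R1 by 4 -> R1=(0,4,0,0) value=4
Op 2: inc R0 by 4 -> R0=(4,0,0,0) value=4
Op 3: merge R1<->R2 -> R1=(0,4,0,0) R2=(0,4,0,0)
Op 4: inc R1 by 4 -> R1=(0,8,0,0) value=8
Op 5: inc R1 by 1 -> R1=(0,9,0,0) value=9
Op 6: inc R0 by 3 -> R0=(7,0,0,0) value=7
Op 7: inc R1 by 2 -> R1=(0,11,0,0) value=11
Op 8: merge R3<->R1 -> R3=(0,11,0,0) R1=(0,11,0,0)
Op 9: inc R2 by 1 -> R2=(0,4,1,0) value=5
Op 10: merge R1<->R2 -> R1=(0,11,1,0) R2=(0,11,1,0)
Op 11: merge R1<->R3 -> R1=(0,11,1,0) R3=(0,11,1,0)

Answer: 7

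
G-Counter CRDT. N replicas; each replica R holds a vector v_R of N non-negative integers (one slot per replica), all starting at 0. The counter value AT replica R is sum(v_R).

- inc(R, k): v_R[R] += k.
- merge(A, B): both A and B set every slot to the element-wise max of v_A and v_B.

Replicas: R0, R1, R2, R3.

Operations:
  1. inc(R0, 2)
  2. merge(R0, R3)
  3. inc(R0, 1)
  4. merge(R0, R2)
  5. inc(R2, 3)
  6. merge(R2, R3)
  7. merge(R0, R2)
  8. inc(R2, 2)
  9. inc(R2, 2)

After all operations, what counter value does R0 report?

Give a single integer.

Op 1: inc R0 by 2 -> R0=(2,0,0,0) value=2
Op 2: merge R0<->R3 -> R0=(2,0,0,0) R3=(2,0,0,0)
Op 3: inc R0 by 1 -> R0=(3,0,0,0) value=3
Op 4: merge R0<->R2 -> R0=(3,0,0,0) R2=(3,0,0,0)
Op 5: inc R2 by 3 -> R2=(3,0,3,0) value=6
Op 6: merge R2<->R3 -> R2=(3,0,3,0) R3=(3,0,3,0)
Op 7: merge R0<->R2 -> R0=(3,0,3,0) R2=(3,0,3,0)
Op 8: inc R2 by 2 -> R2=(3,0,5,0) value=8
Op 9: inc R2 by 2 -> R2=(3,0,7,0) value=10

Answer: 6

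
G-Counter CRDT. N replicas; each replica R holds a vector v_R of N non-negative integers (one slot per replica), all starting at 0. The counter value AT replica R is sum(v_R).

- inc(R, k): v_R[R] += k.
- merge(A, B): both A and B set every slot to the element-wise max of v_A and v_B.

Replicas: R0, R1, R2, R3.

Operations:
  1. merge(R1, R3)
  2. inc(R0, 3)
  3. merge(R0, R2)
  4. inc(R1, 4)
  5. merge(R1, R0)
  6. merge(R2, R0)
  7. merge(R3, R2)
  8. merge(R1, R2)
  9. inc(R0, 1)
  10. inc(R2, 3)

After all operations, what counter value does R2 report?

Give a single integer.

Answer: 10

Derivation:
Op 1: merge R1<->R3 -> R1=(0,0,0,0) R3=(0,0,0,0)
Op 2: inc R0 by 3 -> R0=(3,0,0,0) value=3
Op 3: merge R0<->R2 -> R0=(3,0,0,0) R2=(3,0,0,0)
Op 4: inc R1 by 4 -> R1=(0,4,0,0) value=4
Op 5: merge R1<->R0 -> R1=(3,4,0,0) R0=(3,4,0,0)
Op 6: merge R2<->R0 -> R2=(3,4,0,0) R0=(3,4,0,0)
Op 7: merge R3<->R2 -> R3=(3,4,0,0) R2=(3,4,0,0)
Op 8: merge R1<->R2 -> R1=(3,4,0,0) R2=(3,4,0,0)
Op 9: inc R0 by 1 -> R0=(4,4,0,0) value=8
Op 10: inc R2 by 3 -> R2=(3,4,3,0) value=10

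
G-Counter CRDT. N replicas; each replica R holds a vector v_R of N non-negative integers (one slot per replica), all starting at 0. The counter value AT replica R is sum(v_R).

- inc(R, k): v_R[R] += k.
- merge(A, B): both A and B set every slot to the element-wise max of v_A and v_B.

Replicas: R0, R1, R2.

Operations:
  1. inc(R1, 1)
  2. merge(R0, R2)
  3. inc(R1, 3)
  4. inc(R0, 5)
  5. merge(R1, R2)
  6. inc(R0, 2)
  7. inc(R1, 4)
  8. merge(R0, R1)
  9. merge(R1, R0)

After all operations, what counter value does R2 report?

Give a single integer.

Answer: 4

Derivation:
Op 1: inc R1 by 1 -> R1=(0,1,0) value=1
Op 2: merge R0<->R2 -> R0=(0,0,0) R2=(0,0,0)
Op 3: inc R1 by 3 -> R1=(0,4,0) value=4
Op 4: inc R0 by 5 -> R0=(5,0,0) value=5
Op 5: merge R1<->R2 -> R1=(0,4,0) R2=(0,4,0)
Op 6: inc R0 by 2 -> R0=(7,0,0) value=7
Op 7: inc R1 by 4 -> R1=(0,8,0) value=8
Op 8: merge R0<->R1 -> R0=(7,8,0) R1=(7,8,0)
Op 9: merge R1<->R0 -> R1=(7,8,0) R0=(7,8,0)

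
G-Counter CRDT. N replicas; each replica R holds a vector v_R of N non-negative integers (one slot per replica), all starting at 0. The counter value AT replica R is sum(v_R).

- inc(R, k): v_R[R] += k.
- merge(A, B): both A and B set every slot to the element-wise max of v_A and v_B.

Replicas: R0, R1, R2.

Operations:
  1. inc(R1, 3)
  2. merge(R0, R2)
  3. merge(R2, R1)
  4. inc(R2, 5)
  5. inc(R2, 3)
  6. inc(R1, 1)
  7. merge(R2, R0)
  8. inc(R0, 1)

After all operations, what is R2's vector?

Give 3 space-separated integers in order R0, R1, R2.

Op 1: inc R1 by 3 -> R1=(0,3,0) value=3
Op 2: merge R0<->R2 -> R0=(0,0,0) R2=(0,0,0)
Op 3: merge R2<->R1 -> R2=(0,3,0) R1=(0,3,0)
Op 4: inc R2 by 5 -> R2=(0,3,5) value=8
Op 5: inc R2 by 3 -> R2=(0,3,8) value=11
Op 6: inc R1 by 1 -> R1=(0,4,0) value=4
Op 7: merge R2<->R0 -> R2=(0,3,8) R0=(0,3,8)
Op 8: inc R0 by 1 -> R0=(1,3,8) value=12

Answer: 0 3 8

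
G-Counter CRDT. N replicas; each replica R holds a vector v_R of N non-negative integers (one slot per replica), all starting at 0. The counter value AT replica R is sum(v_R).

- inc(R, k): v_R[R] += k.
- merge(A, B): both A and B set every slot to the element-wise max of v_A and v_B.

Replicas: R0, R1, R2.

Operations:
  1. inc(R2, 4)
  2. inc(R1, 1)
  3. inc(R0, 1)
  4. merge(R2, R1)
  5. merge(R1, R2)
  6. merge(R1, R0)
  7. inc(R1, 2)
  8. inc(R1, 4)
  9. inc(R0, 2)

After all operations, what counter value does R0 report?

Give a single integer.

Answer: 8

Derivation:
Op 1: inc R2 by 4 -> R2=(0,0,4) value=4
Op 2: inc R1 by 1 -> R1=(0,1,0) value=1
Op 3: inc R0 by 1 -> R0=(1,0,0) value=1
Op 4: merge R2<->R1 -> R2=(0,1,4) R1=(0,1,4)
Op 5: merge R1<->R2 -> R1=(0,1,4) R2=(0,1,4)
Op 6: merge R1<->R0 -> R1=(1,1,4) R0=(1,1,4)
Op 7: inc R1 by 2 -> R1=(1,3,4) value=8
Op 8: inc R1 by 4 -> R1=(1,7,4) value=12
Op 9: inc R0 by 2 -> R0=(3,1,4) value=8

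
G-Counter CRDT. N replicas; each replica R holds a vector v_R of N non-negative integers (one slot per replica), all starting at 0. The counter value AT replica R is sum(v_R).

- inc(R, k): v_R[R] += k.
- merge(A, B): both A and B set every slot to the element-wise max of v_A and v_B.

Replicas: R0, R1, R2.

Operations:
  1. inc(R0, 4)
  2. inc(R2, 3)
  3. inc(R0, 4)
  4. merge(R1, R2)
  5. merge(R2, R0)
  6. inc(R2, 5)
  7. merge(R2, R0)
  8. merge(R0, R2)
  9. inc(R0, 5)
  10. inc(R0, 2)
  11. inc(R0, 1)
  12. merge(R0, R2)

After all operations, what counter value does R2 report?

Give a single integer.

Op 1: inc R0 by 4 -> R0=(4,0,0) value=4
Op 2: inc R2 by 3 -> R2=(0,0,3) value=3
Op 3: inc R0 by 4 -> R0=(8,0,0) value=8
Op 4: merge R1<->R2 -> R1=(0,0,3) R2=(0,0,3)
Op 5: merge R2<->R0 -> R2=(8,0,3) R0=(8,0,3)
Op 6: inc R2 by 5 -> R2=(8,0,8) value=16
Op 7: merge R2<->R0 -> R2=(8,0,8) R0=(8,0,8)
Op 8: merge R0<->R2 -> R0=(8,0,8) R2=(8,0,8)
Op 9: inc R0 by 5 -> R0=(13,0,8) value=21
Op 10: inc R0 by 2 -> R0=(15,0,8) value=23
Op 11: inc R0 by 1 -> R0=(16,0,8) value=24
Op 12: merge R0<->R2 -> R0=(16,0,8) R2=(16,0,8)

Answer: 24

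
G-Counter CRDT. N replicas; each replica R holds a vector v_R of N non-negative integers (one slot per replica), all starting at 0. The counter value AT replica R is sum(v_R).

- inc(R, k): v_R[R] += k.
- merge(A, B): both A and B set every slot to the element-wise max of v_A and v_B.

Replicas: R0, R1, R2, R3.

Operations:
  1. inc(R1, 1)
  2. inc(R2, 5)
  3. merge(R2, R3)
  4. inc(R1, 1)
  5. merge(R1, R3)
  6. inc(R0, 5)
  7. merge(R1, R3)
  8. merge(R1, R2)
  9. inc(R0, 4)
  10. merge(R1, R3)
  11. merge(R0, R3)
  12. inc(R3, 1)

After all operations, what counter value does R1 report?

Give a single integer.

Answer: 7

Derivation:
Op 1: inc R1 by 1 -> R1=(0,1,0,0) value=1
Op 2: inc R2 by 5 -> R2=(0,0,5,0) value=5
Op 3: merge R2<->R3 -> R2=(0,0,5,0) R3=(0,0,5,0)
Op 4: inc R1 by 1 -> R1=(0,2,0,0) value=2
Op 5: merge R1<->R3 -> R1=(0,2,5,0) R3=(0,2,5,0)
Op 6: inc R0 by 5 -> R0=(5,0,0,0) value=5
Op 7: merge R1<->R3 -> R1=(0,2,5,0) R3=(0,2,5,0)
Op 8: merge R1<->R2 -> R1=(0,2,5,0) R2=(0,2,5,0)
Op 9: inc R0 by 4 -> R0=(9,0,0,0) value=9
Op 10: merge R1<->R3 -> R1=(0,2,5,0) R3=(0,2,5,0)
Op 11: merge R0<->R3 -> R0=(9,2,5,0) R3=(9,2,5,0)
Op 12: inc R3 by 1 -> R3=(9,2,5,1) value=17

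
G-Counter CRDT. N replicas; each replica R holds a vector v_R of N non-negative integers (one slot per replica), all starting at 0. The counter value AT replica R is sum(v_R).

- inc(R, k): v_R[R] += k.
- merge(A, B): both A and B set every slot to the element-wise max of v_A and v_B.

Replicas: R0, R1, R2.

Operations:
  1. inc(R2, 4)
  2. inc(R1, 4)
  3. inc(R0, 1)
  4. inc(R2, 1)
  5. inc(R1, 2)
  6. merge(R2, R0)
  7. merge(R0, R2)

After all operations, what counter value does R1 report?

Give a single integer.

Op 1: inc R2 by 4 -> R2=(0,0,4) value=4
Op 2: inc R1 by 4 -> R1=(0,4,0) value=4
Op 3: inc R0 by 1 -> R0=(1,0,0) value=1
Op 4: inc R2 by 1 -> R2=(0,0,5) value=5
Op 5: inc R1 by 2 -> R1=(0,6,0) value=6
Op 6: merge R2<->R0 -> R2=(1,0,5) R0=(1,0,5)
Op 7: merge R0<->R2 -> R0=(1,0,5) R2=(1,0,5)

Answer: 6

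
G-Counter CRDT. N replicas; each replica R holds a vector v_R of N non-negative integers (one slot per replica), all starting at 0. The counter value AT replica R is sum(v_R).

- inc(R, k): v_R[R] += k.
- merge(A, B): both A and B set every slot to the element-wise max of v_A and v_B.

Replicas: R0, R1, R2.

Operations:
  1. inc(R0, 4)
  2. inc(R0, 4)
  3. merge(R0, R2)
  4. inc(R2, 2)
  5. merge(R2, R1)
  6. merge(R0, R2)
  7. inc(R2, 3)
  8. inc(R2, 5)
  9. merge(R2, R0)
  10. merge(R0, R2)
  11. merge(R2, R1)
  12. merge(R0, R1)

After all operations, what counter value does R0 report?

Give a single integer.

Answer: 18

Derivation:
Op 1: inc R0 by 4 -> R0=(4,0,0) value=4
Op 2: inc R0 by 4 -> R0=(8,0,0) value=8
Op 3: merge R0<->R2 -> R0=(8,0,0) R2=(8,0,0)
Op 4: inc R2 by 2 -> R2=(8,0,2) value=10
Op 5: merge R2<->R1 -> R2=(8,0,2) R1=(8,0,2)
Op 6: merge R0<->R2 -> R0=(8,0,2) R2=(8,0,2)
Op 7: inc R2 by 3 -> R2=(8,0,5) value=13
Op 8: inc R2 by 5 -> R2=(8,0,10) value=18
Op 9: merge R2<->R0 -> R2=(8,0,10) R0=(8,0,10)
Op 10: merge R0<->R2 -> R0=(8,0,10) R2=(8,0,10)
Op 11: merge R2<->R1 -> R2=(8,0,10) R1=(8,0,10)
Op 12: merge R0<->R1 -> R0=(8,0,10) R1=(8,0,10)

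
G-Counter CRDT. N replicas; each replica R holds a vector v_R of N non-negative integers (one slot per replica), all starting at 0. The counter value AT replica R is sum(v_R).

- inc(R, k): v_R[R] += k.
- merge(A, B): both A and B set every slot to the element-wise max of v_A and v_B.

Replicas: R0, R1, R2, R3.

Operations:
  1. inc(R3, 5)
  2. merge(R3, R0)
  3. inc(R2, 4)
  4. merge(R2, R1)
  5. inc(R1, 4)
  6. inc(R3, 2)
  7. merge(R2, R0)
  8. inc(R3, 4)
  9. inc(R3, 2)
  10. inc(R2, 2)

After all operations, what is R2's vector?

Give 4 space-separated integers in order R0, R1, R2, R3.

Op 1: inc R3 by 5 -> R3=(0,0,0,5) value=5
Op 2: merge R3<->R0 -> R3=(0,0,0,5) R0=(0,0,0,5)
Op 3: inc R2 by 4 -> R2=(0,0,4,0) value=4
Op 4: merge R2<->R1 -> R2=(0,0,4,0) R1=(0,0,4,0)
Op 5: inc R1 by 4 -> R1=(0,4,4,0) value=8
Op 6: inc R3 by 2 -> R3=(0,0,0,7) value=7
Op 7: merge R2<->R0 -> R2=(0,0,4,5) R0=(0,0,4,5)
Op 8: inc R3 by 4 -> R3=(0,0,0,11) value=11
Op 9: inc R3 by 2 -> R3=(0,0,0,13) value=13
Op 10: inc R2 by 2 -> R2=(0,0,6,5) value=11

Answer: 0 0 6 5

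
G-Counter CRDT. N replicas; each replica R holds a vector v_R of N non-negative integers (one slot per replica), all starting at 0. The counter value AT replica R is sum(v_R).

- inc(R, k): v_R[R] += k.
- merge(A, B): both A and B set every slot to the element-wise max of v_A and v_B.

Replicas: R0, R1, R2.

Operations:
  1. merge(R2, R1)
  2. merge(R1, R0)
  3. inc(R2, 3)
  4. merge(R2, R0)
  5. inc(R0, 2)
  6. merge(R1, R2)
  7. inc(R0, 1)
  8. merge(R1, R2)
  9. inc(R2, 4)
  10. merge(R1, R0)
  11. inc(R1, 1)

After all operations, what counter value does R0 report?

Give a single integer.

Answer: 6

Derivation:
Op 1: merge R2<->R1 -> R2=(0,0,0) R1=(0,0,0)
Op 2: merge R1<->R0 -> R1=(0,0,0) R0=(0,0,0)
Op 3: inc R2 by 3 -> R2=(0,0,3) value=3
Op 4: merge R2<->R0 -> R2=(0,0,3) R0=(0,0,3)
Op 5: inc R0 by 2 -> R0=(2,0,3) value=5
Op 6: merge R1<->R2 -> R1=(0,0,3) R2=(0,0,3)
Op 7: inc R0 by 1 -> R0=(3,0,3) value=6
Op 8: merge R1<->R2 -> R1=(0,0,3) R2=(0,0,3)
Op 9: inc R2 by 4 -> R2=(0,0,7) value=7
Op 10: merge R1<->R0 -> R1=(3,0,3) R0=(3,0,3)
Op 11: inc R1 by 1 -> R1=(3,1,3) value=7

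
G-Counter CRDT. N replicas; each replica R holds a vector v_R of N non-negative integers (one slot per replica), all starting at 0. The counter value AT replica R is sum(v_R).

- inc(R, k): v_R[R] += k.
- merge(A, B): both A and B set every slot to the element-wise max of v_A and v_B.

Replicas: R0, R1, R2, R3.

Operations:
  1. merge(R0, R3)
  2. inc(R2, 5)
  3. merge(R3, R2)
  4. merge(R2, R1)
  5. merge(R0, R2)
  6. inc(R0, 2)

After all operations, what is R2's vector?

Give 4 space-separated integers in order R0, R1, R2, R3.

Answer: 0 0 5 0

Derivation:
Op 1: merge R0<->R3 -> R0=(0,0,0,0) R3=(0,0,0,0)
Op 2: inc R2 by 5 -> R2=(0,0,5,0) value=5
Op 3: merge R3<->R2 -> R3=(0,0,5,0) R2=(0,0,5,0)
Op 4: merge R2<->R1 -> R2=(0,0,5,0) R1=(0,0,5,0)
Op 5: merge R0<->R2 -> R0=(0,0,5,0) R2=(0,0,5,0)
Op 6: inc R0 by 2 -> R0=(2,0,5,0) value=7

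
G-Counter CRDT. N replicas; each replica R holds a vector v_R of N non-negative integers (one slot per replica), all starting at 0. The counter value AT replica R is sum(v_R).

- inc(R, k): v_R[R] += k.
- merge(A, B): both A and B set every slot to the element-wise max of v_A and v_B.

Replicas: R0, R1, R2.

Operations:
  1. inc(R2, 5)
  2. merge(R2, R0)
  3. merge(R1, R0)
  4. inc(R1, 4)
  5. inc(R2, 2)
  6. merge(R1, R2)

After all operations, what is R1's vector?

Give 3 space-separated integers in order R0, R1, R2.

Op 1: inc R2 by 5 -> R2=(0,0,5) value=5
Op 2: merge R2<->R0 -> R2=(0,0,5) R0=(0,0,5)
Op 3: merge R1<->R0 -> R1=(0,0,5) R0=(0,0,5)
Op 4: inc R1 by 4 -> R1=(0,4,5) value=9
Op 5: inc R2 by 2 -> R2=(0,0,7) value=7
Op 6: merge R1<->R2 -> R1=(0,4,7) R2=(0,4,7)

Answer: 0 4 7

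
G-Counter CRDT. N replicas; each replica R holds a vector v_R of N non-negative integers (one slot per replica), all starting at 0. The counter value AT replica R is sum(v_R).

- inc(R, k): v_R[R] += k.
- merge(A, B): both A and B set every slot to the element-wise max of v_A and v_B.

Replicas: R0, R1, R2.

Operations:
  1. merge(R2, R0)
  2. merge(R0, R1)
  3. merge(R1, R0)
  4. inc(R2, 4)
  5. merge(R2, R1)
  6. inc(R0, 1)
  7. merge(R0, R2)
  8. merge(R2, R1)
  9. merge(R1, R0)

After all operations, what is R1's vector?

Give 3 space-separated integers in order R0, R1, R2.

Op 1: merge R2<->R0 -> R2=(0,0,0) R0=(0,0,0)
Op 2: merge R0<->R1 -> R0=(0,0,0) R1=(0,0,0)
Op 3: merge R1<->R0 -> R1=(0,0,0) R0=(0,0,0)
Op 4: inc R2 by 4 -> R2=(0,0,4) value=4
Op 5: merge R2<->R1 -> R2=(0,0,4) R1=(0,0,4)
Op 6: inc R0 by 1 -> R0=(1,0,0) value=1
Op 7: merge R0<->R2 -> R0=(1,0,4) R2=(1,0,4)
Op 8: merge R2<->R1 -> R2=(1,0,4) R1=(1,0,4)
Op 9: merge R1<->R0 -> R1=(1,0,4) R0=(1,0,4)

Answer: 1 0 4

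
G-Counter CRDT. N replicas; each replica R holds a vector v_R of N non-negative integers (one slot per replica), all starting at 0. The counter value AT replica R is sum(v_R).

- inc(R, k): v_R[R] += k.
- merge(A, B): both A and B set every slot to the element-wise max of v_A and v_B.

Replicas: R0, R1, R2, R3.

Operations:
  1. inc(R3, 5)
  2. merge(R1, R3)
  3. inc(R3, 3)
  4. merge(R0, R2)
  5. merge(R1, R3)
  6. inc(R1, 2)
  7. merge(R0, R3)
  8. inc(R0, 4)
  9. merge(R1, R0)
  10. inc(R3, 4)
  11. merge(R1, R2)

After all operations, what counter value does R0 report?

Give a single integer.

Answer: 14

Derivation:
Op 1: inc R3 by 5 -> R3=(0,0,0,5) value=5
Op 2: merge R1<->R3 -> R1=(0,0,0,5) R3=(0,0,0,5)
Op 3: inc R3 by 3 -> R3=(0,0,0,8) value=8
Op 4: merge R0<->R2 -> R0=(0,0,0,0) R2=(0,0,0,0)
Op 5: merge R1<->R3 -> R1=(0,0,0,8) R3=(0,0,0,8)
Op 6: inc R1 by 2 -> R1=(0,2,0,8) value=10
Op 7: merge R0<->R3 -> R0=(0,0,0,8) R3=(0,0,0,8)
Op 8: inc R0 by 4 -> R0=(4,0,0,8) value=12
Op 9: merge R1<->R0 -> R1=(4,2,0,8) R0=(4,2,0,8)
Op 10: inc R3 by 4 -> R3=(0,0,0,12) value=12
Op 11: merge R1<->R2 -> R1=(4,2,0,8) R2=(4,2,0,8)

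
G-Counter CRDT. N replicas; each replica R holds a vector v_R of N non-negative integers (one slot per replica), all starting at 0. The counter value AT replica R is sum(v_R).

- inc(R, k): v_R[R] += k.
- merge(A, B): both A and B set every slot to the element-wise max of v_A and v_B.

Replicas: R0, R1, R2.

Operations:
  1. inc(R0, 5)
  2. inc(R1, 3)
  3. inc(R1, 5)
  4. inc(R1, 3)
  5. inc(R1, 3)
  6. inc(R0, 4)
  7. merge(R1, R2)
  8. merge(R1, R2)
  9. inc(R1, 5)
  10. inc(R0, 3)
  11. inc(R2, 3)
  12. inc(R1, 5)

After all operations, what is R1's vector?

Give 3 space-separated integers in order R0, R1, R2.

Answer: 0 24 0

Derivation:
Op 1: inc R0 by 5 -> R0=(5,0,0) value=5
Op 2: inc R1 by 3 -> R1=(0,3,0) value=3
Op 3: inc R1 by 5 -> R1=(0,8,0) value=8
Op 4: inc R1 by 3 -> R1=(0,11,0) value=11
Op 5: inc R1 by 3 -> R1=(0,14,0) value=14
Op 6: inc R0 by 4 -> R0=(9,0,0) value=9
Op 7: merge R1<->R2 -> R1=(0,14,0) R2=(0,14,0)
Op 8: merge R1<->R2 -> R1=(0,14,0) R2=(0,14,0)
Op 9: inc R1 by 5 -> R1=(0,19,0) value=19
Op 10: inc R0 by 3 -> R0=(12,0,0) value=12
Op 11: inc R2 by 3 -> R2=(0,14,3) value=17
Op 12: inc R1 by 5 -> R1=(0,24,0) value=24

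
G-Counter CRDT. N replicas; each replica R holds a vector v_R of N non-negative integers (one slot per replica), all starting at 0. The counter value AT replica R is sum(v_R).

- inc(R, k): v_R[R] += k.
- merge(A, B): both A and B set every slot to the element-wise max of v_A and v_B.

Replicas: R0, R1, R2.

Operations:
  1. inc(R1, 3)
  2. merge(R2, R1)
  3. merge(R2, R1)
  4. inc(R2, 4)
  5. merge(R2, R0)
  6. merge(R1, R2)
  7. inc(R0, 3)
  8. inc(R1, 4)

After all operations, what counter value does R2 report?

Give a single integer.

Answer: 7

Derivation:
Op 1: inc R1 by 3 -> R1=(0,3,0) value=3
Op 2: merge R2<->R1 -> R2=(0,3,0) R1=(0,3,0)
Op 3: merge R2<->R1 -> R2=(0,3,0) R1=(0,3,0)
Op 4: inc R2 by 4 -> R2=(0,3,4) value=7
Op 5: merge R2<->R0 -> R2=(0,3,4) R0=(0,3,4)
Op 6: merge R1<->R2 -> R1=(0,3,4) R2=(0,3,4)
Op 7: inc R0 by 3 -> R0=(3,3,4) value=10
Op 8: inc R1 by 4 -> R1=(0,7,4) value=11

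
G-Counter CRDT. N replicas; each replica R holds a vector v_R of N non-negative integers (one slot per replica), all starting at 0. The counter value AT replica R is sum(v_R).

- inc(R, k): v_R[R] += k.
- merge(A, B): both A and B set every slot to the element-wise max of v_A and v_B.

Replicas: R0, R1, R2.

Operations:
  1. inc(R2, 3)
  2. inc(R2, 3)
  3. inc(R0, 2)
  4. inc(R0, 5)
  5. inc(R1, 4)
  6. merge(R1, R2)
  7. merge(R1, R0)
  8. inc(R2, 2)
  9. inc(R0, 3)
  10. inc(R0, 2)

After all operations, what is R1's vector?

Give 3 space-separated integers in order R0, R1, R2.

Answer: 7 4 6

Derivation:
Op 1: inc R2 by 3 -> R2=(0,0,3) value=3
Op 2: inc R2 by 3 -> R2=(0,0,6) value=6
Op 3: inc R0 by 2 -> R0=(2,0,0) value=2
Op 4: inc R0 by 5 -> R0=(7,0,0) value=7
Op 5: inc R1 by 4 -> R1=(0,4,0) value=4
Op 6: merge R1<->R2 -> R1=(0,4,6) R2=(0,4,6)
Op 7: merge R1<->R0 -> R1=(7,4,6) R0=(7,4,6)
Op 8: inc R2 by 2 -> R2=(0,4,8) value=12
Op 9: inc R0 by 3 -> R0=(10,4,6) value=20
Op 10: inc R0 by 2 -> R0=(12,4,6) value=22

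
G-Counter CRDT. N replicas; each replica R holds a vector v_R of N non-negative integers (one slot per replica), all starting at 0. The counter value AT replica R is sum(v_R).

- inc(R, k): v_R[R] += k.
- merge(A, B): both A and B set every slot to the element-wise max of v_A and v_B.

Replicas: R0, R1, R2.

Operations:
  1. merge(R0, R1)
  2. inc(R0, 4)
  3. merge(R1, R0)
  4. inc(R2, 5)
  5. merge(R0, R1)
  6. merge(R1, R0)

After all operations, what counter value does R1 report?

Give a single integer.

Answer: 4

Derivation:
Op 1: merge R0<->R1 -> R0=(0,0,0) R1=(0,0,0)
Op 2: inc R0 by 4 -> R0=(4,0,0) value=4
Op 3: merge R1<->R0 -> R1=(4,0,0) R0=(4,0,0)
Op 4: inc R2 by 5 -> R2=(0,0,5) value=5
Op 5: merge R0<->R1 -> R0=(4,0,0) R1=(4,0,0)
Op 6: merge R1<->R0 -> R1=(4,0,0) R0=(4,0,0)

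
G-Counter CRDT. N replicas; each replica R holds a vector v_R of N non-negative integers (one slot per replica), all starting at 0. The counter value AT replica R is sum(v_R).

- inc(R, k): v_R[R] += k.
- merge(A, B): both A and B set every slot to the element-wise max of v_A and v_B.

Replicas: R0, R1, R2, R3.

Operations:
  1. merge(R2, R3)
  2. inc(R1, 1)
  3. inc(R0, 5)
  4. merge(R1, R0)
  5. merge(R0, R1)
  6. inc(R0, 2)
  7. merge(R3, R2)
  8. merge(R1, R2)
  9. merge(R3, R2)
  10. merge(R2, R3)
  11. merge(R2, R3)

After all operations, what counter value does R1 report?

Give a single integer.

Op 1: merge R2<->R3 -> R2=(0,0,0,0) R3=(0,0,0,0)
Op 2: inc R1 by 1 -> R1=(0,1,0,0) value=1
Op 3: inc R0 by 5 -> R0=(5,0,0,0) value=5
Op 4: merge R1<->R0 -> R1=(5,1,0,0) R0=(5,1,0,0)
Op 5: merge R0<->R1 -> R0=(5,1,0,0) R1=(5,1,0,0)
Op 6: inc R0 by 2 -> R0=(7,1,0,0) value=8
Op 7: merge R3<->R2 -> R3=(0,0,0,0) R2=(0,0,0,0)
Op 8: merge R1<->R2 -> R1=(5,1,0,0) R2=(5,1,0,0)
Op 9: merge R3<->R2 -> R3=(5,1,0,0) R2=(5,1,0,0)
Op 10: merge R2<->R3 -> R2=(5,1,0,0) R3=(5,1,0,0)
Op 11: merge R2<->R3 -> R2=(5,1,0,0) R3=(5,1,0,0)

Answer: 6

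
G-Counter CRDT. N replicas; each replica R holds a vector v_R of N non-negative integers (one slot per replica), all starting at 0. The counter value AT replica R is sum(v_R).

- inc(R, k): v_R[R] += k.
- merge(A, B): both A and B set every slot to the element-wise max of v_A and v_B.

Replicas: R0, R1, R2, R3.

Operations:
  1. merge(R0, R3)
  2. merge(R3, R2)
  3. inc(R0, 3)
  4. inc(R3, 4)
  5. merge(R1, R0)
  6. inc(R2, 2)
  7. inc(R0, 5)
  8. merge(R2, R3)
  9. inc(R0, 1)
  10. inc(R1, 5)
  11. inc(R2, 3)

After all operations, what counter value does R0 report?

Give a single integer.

Answer: 9

Derivation:
Op 1: merge R0<->R3 -> R0=(0,0,0,0) R3=(0,0,0,0)
Op 2: merge R3<->R2 -> R3=(0,0,0,0) R2=(0,0,0,0)
Op 3: inc R0 by 3 -> R0=(3,0,0,0) value=3
Op 4: inc R3 by 4 -> R3=(0,0,0,4) value=4
Op 5: merge R1<->R0 -> R1=(3,0,0,0) R0=(3,0,0,0)
Op 6: inc R2 by 2 -> R2=(0,0,2,0) value=2
Op 7: inc R0 by 5 -> R0=(8,0,0,0) value=8
Op 8: merge R2<->R3 -> R2=(0,0,2,4) R3=(0,0,2,4)
Op 9: inc R0 by 1 -> R0=(9,0,0,0) value=9
Op 10: inc R1 by 5 -> R1=(3,5,0,0) value=8
Op 11: inc R2 by 3 -> R2=(0,0,5,4) value=9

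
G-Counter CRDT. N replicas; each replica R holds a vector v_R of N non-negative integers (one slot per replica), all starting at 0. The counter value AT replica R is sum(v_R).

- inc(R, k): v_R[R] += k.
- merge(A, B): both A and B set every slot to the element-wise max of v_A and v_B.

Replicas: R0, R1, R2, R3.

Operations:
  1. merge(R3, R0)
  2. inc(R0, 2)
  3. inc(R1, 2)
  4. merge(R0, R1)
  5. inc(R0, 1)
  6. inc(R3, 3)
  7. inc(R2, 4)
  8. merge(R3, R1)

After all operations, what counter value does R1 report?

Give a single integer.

Op 1: merge R3<->R0 -> R3=(0,0,0,0) R0=(0,0,0,0)
Op 2: inc R0 by 2 -> R0=(2,0,0,0) value=2
Op 3: inc R1 by 2 -> R1=(0,2,0,0) value=2
Op 4: merge R0<->R1 -> R0=(2,2,0,0) R1=(2,2,0,0)
Op 5: inc R0 by 1 -> R0=(3,2,0,0) value=5
Op 6: inc R3 by 3 -> R3=(0,0,0,3) value=3
Op 7: inc R2 by 4 -> R2=(0,0,4,0) value=4
Op 8: merge R3<->R1 -> R3=(2,2,0,3) R1=(2,2,0,3)

Answer: 7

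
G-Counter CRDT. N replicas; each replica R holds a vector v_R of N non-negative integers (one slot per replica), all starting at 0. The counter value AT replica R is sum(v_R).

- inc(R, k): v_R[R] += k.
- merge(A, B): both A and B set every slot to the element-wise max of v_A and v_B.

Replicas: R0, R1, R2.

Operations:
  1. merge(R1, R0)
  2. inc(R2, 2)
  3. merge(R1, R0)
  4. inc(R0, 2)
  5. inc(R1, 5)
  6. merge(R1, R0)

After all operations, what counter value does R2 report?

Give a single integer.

Answer: 2

Derivation:
Op 1: merge R1<->R0 -> R1=(0,0,0) R0=(0,0,0)
Op 2: inc R2 by 2 -> R2=(0,0,2) value=2
Op 3: merge R1<->R0 -> R1=(0,0,0) R0=(0,0,0)
Op 4: inc R0 by 2 -> R0=(2,0,0) value=2
Op 5: inc R1 by 5 -> R1=(0,5,0) value=5
Op 6: merge R1<->R0 -> R1=(2,5,0) R0=(2,5,0)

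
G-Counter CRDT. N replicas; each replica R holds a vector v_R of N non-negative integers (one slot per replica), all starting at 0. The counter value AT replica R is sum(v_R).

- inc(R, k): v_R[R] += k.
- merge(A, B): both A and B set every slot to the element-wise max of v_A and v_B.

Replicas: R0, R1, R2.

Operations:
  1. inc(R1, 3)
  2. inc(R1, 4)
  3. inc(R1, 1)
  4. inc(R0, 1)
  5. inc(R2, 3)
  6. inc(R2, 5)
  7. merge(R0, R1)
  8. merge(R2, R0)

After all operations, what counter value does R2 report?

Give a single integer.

Answer: 17

Derivation:
Op 1: inc R1 by 3 -> R1=(0,3,0) value=3
Op 2: inc R1 by 4 -> R1=(0,7,0) value=7
Op 3: inc R1 by 1 -> R1=(0,8,0) value=8
Op 4: inc R0 by 1 -> R0=(1,0,0) value=1
Op 5: inc R2 by 3 -> R2=(0,0,3) value=3
Op 6: inc R2 by 5 -> R2=(0,0,8) value=8
Op 7: merge R0<->R1 -> R0=(1,8,0) R1=(1,8,0)
Op 8: merge R2<->R0 -> R2=(1,8,8) R0=(1,8,8)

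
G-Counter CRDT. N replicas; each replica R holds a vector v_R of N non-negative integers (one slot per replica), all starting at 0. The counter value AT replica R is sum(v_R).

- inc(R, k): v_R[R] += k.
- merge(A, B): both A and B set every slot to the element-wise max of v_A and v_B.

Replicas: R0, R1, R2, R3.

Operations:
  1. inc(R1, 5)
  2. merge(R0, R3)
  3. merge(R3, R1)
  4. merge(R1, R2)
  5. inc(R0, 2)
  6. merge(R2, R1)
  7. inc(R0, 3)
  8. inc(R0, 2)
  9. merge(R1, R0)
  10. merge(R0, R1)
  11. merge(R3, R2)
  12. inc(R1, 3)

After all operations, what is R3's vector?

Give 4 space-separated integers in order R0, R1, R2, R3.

Op 1: inc R1 by 5 -> R1=(0,5,0,0) value=5
Op 2: merge R0<->R3 -> R0=(0,0,0,0) R3=(0,0,0,0)
Op 3: merge R3<->R1 -> R3=(0,5,0,0) R1=(0,5,0,0)
Op 4: merge R1<->R2 -> R1=(0,5,0,0) R2=(0,5,0,0)
Op 5: inc R0 by 2 -> R0=(2,0,0,0) value=2
Op 6: merge R2<->R1 -> R2=(0,5,0,0) R1=(0,5,0,0)
Op 7: inc R0 by 3 -> R0=(5,0,0,0) value=5
Op 8: inc R0 by 2 -> R0=(7,0,0,0) value=7
Op 9: merge R1<->R0 -> R1=(7,5,0,0) R0=(7,5,0,0)
Op 10: merge R0<->R1 -> R0=(7,5,0,0) R1=(7,5,0,0)
Op 11: merge R3<->R2 -> R3=(0,5,0,0) R2=(0,5,0,0)
Op 12: inc R1 by 3 -> R1=(7,8,0,0) value=15

Answer: 0 5 0 0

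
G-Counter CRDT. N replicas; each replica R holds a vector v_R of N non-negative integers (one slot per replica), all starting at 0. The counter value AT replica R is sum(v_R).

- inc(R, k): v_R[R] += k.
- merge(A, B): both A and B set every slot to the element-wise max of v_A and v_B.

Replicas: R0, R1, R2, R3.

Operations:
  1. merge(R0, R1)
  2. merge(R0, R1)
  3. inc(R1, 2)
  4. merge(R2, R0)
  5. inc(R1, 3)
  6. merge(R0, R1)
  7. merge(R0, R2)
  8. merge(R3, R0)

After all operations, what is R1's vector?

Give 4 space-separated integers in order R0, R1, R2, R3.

Answer: 0 5 0 0

Derivation:
Op 1: merge R0<->R1 -> R0=(0,0,0,0) R1=(0,0,0,0)
Op 2: merge R0<->R1 -> R0=(0,0,0,0) R1=(0,0,0,0)
Op 3: inc R1 by 2 -> R1=(0,2,0,0) value=2
Op 4: merge R2<->R0 -> R2=(0,0,0,0) R0=(0,0,0,0)
Op 5: inc R1 by 3 -> R1=(0,5,0,0) value=5
Op 6: merge R0<->R1 -> R0=(0,5,0,0) R1=(0,5,0,0)
Op 7: merge R0<->R2 -> R0=(0,5,0,0) R2=(0,5,0,0)
Op 8: merge R3<->R0 -> R3=(0,5,0,0) R0=(0,5,0,0)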